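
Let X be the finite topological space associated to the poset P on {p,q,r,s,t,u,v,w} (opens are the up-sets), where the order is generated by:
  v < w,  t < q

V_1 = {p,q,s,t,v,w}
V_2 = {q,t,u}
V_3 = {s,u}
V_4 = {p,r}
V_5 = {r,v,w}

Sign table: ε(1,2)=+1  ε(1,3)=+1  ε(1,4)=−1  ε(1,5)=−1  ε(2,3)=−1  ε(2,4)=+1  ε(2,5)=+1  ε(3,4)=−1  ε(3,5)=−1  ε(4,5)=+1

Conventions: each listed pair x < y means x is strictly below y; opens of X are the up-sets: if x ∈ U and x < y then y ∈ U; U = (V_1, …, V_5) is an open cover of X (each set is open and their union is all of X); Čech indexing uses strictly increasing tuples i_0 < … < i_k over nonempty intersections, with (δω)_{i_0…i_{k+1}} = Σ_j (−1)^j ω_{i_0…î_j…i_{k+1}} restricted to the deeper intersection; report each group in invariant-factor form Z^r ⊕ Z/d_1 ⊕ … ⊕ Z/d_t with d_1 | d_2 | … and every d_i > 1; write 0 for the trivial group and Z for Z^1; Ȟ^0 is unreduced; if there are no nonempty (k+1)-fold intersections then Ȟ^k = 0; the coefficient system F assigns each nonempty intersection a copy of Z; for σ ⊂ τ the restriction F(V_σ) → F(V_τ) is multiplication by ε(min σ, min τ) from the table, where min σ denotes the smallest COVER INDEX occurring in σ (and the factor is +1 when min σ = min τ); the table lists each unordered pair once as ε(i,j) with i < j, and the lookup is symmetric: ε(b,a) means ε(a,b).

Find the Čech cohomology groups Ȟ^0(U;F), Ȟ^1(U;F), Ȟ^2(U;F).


Ȟ^0 ≅ 0,  Ȟ^1 ≅ Z ⊕ Z/2,  Ȟ^2 ≅ 0

nonempty intersections:
  V12={q,t} V13={s} V14={p} V15={v,w} V23={u} V45={r}
C dims 5,6; δ0: rk 5, SNF 1^4·2
Ȟ^0: (5−5)−0=0 ⇒ 0
Ȟ^1: (6−0)−5=1 plus torsion [2] ⇒ Z ⊕ Z/2
Ȟ^2: (0−0)−0=0 ⇒ 0


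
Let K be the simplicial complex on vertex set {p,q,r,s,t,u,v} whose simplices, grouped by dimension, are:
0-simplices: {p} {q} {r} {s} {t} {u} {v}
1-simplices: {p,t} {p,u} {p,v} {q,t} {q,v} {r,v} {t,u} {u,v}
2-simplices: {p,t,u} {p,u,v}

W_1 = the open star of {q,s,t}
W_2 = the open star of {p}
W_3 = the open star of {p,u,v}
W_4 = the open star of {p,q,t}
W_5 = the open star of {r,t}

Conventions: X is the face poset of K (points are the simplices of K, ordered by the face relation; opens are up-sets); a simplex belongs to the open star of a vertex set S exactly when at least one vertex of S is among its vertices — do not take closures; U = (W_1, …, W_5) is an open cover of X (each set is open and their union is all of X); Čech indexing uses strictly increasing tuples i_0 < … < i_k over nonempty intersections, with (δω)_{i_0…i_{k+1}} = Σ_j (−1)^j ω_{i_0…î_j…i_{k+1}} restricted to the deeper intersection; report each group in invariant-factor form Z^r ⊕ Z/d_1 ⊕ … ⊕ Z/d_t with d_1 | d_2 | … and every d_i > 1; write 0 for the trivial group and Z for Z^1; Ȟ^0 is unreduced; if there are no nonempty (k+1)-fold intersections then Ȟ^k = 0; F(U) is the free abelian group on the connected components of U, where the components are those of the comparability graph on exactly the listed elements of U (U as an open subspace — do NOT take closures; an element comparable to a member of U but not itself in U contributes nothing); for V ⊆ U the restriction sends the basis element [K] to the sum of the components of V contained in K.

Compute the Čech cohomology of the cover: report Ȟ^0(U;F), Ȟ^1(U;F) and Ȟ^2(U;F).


intersection data:
  W1={{q},{s},{t},{p,t},{q,t},{q,v},{t,u},{p,t,u}} W2={{p},{p,t},{p,u},{p,v},{p,t,u},{p,u,v}} W3={{p},{u},{v},{p,t},{p,u},{p,v},{q,v},{r,v},{t,u},{u,v},{p,t,u},{p,u,v}} W4={{p},{q},{t},{p,t},{p,u},{p,v},{q,t},{q,v},{t,u},{p,t,u},{p,u,v}} W5={{r},{t},{p,t},{q,t},{r,v},{t,u},{p,t,u}}
  W12={{p,t},{p,t,u}} W13={{p,t},{q,v},{t,u},{p,t,u}} W14={{q},{t},{p,t},{q,t},{q,v},{t,u},{p,t,u}} W15={{t},{p,t},{q,t},{t,u},{p,t,u}} W23={{p},{p,t},{p,u},{p,v},{p,t,u},{p,u,v}} W24={{p},{p,t},{p,u},{p,v},{p,t,u},{p,u,v}} W25={{p,t},{p,t,u}} W34={{p},{p,t},{p,u},{p,v},{q,v},{t,u},{p,t,u},{p,u,v}} W35={{p,t},{r,v},{t,u},{p,t,u}} W45={{t},{p,t},{q,t},{t,u},{p,t,u}}
  W123={{p,t},{p,t,u}} W124={{p,t},{p,t,u}} W125={{p,t},{p,t,u}} W134={{p,t},{q,v},{t,u},{p,t,u}} W135={{p,t},{t,u},{p,t,u}} W145={{t},{p,t},{q,t},{t,u},{p,t,u}} W234={{p},{p,t},{p,u},{p,v},{p,t,u},{p,u,v}} W235={{p,t},{p,t,u}} W245={{p,t},{p,t,u}} W345={{p,t},{t,u},{p,t,u}}
  W1234={{p,t},{p,t,u}} W1235={{p,t},{p,t,u}} W1245={{p,t},{p,t,u}} W1345={{p,t},{t,u},{p,t,u}} W2345={{p,t},{p,t,u}}
  W12345={{p,t},{p,t,u}}
components per intersection:
  W1: {{q},{t},{p,t},{q,t},{q,v},{t,u},{p,t,u}} {{s}}
  W2: {{p},{p,t},{p,u},{p,v},{p,t,u},{p,u,v}}
  W3: {{p},{u},{v},{p,t},{p,u},{p,v},{q,v},{r,v},{t,u},{u,v},{p,t,u},{p,u,v}}
  W4: {{p},{q},{t},{p,t},{p,u},{p,v},{q,t},{q,v},{t,u},{p,t,u},{p,u,v}}
  W5: {{r},{r,v}} {{t},{p,t},{q,t},{t,u},{p,t,u}}
  W12: {{p,t},{p,t,u}}
  W13: {{p,t},{t,u},{p,t,u}} {{q,v}}
  W14: {{q},{t},{p,t},{q,t},{q,v},{t,u},{p,t,u}}
  W15: {{t},{p,t},{q,t},{t,u},{p,t,u}}
  W23: {{p},{p,t},{p,u},{p,v},{p,t,u},{p,u,v}}
  W24: {{p},{p,t},{p,u},{p,v},{p,t,u},{p,u,v}}
  W25: {{p,t},{p,t,u}}
  W34: {{p},{p,t},{p,u},{p,v},{t,u},{p,t,u},{p,u,v}} {{q,v}}
  W35: {{p,t},{t,u},{p,t,u}} {{r,v}}
  W45: {{t},{p,t},{q,t},{t,u},{p,t,u}}
  W123: {{p,t},{p,t,u}}
  W124: {{p,t},{p,t,u}}
  W125: {{p,t},{p,t,u}}
  W134: {{p,t},{t,u},{p,t,u}} {{q,v}}
  W135: {{p,t},{t,u},{p,t,u}}
  W145: {{t},{p,t},{q,t},{t,u},{p,t,u}}
  W234: {{p},{p,t},{p,u},{p,v},{p,t,u},{p,u,v}}
  W235: {{p,t},{p,t,u}}
  W245: {{p,t},{p,t,u}}
  W345: {{p,t},{t,u},{p,t,u}}
  W1234: {{p,t},{p,t,u}}
  W1235: {{p,t},{p,t,u}}
  W1245: {{p,t},{p,t,u}}
  W1345: {{p,t},{t,u},{p,t,u}}
  W2345: {{p,t},{p,t,u}}
  W12345: {{p,t},{p,t,u}}
C dims 7,13,11,5; δ0: rk 5, SNF 1^5; δ1: rk 7, SNF 1^7; δ2: rk 4, SNF 1^4
Ȟ^0 = (7 − 5) − 0 = 2, so Ȟ^0 ≅ Z^2
Ȟ^1 = (13 − 7) − 5 = 1, so Ȟ^1 ≅ Z
Ȟ^2 = (11 − 4) − 7 = 0, so Ȟ^2 ≅ 0

Ȟ^0 = Z^2,  Ȟ^1 = Z,  Ȟ^2 = 0


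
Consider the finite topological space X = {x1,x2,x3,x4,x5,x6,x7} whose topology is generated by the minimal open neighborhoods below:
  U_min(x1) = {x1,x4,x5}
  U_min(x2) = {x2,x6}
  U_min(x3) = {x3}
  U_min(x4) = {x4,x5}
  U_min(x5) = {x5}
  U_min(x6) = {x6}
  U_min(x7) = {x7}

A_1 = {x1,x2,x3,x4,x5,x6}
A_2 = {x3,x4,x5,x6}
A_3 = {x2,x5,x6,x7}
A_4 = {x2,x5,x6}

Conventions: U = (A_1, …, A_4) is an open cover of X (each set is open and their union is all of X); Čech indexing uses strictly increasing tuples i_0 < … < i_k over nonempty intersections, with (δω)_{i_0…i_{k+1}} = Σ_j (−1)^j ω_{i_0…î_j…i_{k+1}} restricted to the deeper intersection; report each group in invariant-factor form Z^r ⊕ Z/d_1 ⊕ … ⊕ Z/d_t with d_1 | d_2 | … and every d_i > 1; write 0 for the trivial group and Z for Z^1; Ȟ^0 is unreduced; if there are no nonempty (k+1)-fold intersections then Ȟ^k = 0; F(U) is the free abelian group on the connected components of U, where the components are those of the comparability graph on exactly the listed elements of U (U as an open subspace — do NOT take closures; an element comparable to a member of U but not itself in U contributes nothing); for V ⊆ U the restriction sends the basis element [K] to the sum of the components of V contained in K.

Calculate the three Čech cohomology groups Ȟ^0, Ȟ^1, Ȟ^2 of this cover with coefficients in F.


cover nerve:
  A12={x3,x4,x5,x6} A13={x2,x5,x6} A14={x2,x5,x6} A23={x5,x6} A24={x5,x6} A34={x2,x5,x6}
  A123={x5,x6} A124={x5,x6} A134={x2,x5,x6} A234={x5,x6}
  A1234={x5,x6}
components per intersection:
  A1: {x1,x4,x5} {x2,x6} {x3}
  A2: {x3} {x4,x5} {x6}
  A3: {x2,x6} {x5} {x7}
  A4: {x2,x6} {x5}
  A12: {x3} {x4,x5} {x6}
  A13: {x2,x6} {x5}
  A14: {x2,x6} {x5}
  A23: {x5} {x6}
  A24: {x5} {x6}
  A34: {x2,x6} {x5}
  A123: {x5} {x6}
  A124: {x5} {x6}
  A134: {x2,x6} {x5}
  A234: {x5} {x6}
  A1234: {x5} {x6}
C dims 11,13,8,2; δ0: rk 7, SNF 1^7; δ1: rk 6, SNF 1^6; δ2: rk 2, SNF 1^2
Ȟ^0: (11−7)−0=4 ⇒ Z^4
Ȟ^1: (13−6)−7=0 ⇒ 0
Ȟ^2: (8−2)−6=0 ⇒ 0

Ȟ^0 ≅ Z^4, Ȟ^1 ≅ 0, Ȟ^2 ≅ 0


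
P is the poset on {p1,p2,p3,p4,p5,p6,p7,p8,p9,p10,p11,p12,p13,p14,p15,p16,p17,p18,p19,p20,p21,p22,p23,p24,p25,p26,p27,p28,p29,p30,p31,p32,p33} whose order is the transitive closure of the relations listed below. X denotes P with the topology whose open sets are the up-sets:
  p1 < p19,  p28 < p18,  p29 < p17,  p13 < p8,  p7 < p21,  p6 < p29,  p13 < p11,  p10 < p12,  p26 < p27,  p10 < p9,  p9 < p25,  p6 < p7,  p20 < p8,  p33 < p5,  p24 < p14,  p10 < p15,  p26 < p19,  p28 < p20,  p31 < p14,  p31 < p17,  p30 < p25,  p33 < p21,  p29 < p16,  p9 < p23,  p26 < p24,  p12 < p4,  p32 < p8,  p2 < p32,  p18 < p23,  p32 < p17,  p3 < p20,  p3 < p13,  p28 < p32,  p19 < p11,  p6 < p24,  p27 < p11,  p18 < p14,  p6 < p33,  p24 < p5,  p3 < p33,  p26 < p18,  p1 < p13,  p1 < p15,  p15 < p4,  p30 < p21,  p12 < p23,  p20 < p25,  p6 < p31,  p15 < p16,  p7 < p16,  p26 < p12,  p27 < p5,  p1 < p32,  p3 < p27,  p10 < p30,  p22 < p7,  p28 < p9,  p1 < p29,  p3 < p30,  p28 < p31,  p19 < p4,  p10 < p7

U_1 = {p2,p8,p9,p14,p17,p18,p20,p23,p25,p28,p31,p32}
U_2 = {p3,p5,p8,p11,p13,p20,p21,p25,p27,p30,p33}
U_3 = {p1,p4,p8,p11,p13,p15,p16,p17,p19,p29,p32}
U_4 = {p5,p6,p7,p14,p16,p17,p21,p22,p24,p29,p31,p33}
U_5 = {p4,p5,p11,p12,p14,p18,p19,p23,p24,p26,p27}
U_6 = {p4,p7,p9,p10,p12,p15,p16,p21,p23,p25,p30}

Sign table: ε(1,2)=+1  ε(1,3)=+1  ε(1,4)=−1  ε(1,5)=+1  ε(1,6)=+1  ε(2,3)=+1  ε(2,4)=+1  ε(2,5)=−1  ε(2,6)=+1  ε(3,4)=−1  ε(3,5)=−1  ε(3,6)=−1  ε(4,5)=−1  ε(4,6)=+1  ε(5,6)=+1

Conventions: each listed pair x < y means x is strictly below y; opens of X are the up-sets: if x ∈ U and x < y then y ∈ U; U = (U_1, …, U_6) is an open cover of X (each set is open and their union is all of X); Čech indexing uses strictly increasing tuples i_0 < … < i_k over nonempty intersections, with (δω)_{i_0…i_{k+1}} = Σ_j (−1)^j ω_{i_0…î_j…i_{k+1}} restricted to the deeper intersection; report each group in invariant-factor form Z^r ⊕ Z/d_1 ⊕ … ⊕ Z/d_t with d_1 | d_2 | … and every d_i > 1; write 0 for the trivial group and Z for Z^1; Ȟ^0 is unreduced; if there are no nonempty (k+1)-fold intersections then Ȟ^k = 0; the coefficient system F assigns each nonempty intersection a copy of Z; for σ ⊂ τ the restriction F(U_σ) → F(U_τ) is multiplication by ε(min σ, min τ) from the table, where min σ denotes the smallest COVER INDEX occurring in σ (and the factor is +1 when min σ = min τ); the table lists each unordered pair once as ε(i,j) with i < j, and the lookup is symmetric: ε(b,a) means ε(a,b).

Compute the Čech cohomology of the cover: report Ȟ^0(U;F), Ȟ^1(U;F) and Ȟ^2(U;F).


Ȟ^0 = 0; Ȟ^1 = Z/2; Ȟ^2 = Z

nerve of the cover:
  U12={p8,p20,p25} U13={p8,p17,p32} U14={p14,p17,p31} U15={p14,p18,p23} U16={p9,p23,p25} U23={p8,p11,p13} U24={p5,p21,p33} U25={p5,p11,p27} U26={p21,p25,p30} U34={p16,p17,p29} U35={p4,p11,p19} U36={p4,p15,p16} U45={p5,p14,p24} U46={p7,p16,p21} U56={p4,p12,p23}
  U123={p8} U126={p25} U134={p17} U145={p14} U156={p23} U235={p11} U245={p5} U246={p21} U346={p16} U356={p4}
C dims 6,15,10; δ0: rk 6, SNF 1^5·2; δ1: rk 9, SNF 1^9
Ȟ^0 = (6 − 6) − 0 = 0, so Ȟ^0 ≅ 0
Ȟ^1 = (15 − 9) − 6 = 0 plus torsion [2], so Ȟ^1 ≅ Z/2
Ȟ^2 = (10 − 0) − 9 = 1, so Ȟ^2 ≅ Z


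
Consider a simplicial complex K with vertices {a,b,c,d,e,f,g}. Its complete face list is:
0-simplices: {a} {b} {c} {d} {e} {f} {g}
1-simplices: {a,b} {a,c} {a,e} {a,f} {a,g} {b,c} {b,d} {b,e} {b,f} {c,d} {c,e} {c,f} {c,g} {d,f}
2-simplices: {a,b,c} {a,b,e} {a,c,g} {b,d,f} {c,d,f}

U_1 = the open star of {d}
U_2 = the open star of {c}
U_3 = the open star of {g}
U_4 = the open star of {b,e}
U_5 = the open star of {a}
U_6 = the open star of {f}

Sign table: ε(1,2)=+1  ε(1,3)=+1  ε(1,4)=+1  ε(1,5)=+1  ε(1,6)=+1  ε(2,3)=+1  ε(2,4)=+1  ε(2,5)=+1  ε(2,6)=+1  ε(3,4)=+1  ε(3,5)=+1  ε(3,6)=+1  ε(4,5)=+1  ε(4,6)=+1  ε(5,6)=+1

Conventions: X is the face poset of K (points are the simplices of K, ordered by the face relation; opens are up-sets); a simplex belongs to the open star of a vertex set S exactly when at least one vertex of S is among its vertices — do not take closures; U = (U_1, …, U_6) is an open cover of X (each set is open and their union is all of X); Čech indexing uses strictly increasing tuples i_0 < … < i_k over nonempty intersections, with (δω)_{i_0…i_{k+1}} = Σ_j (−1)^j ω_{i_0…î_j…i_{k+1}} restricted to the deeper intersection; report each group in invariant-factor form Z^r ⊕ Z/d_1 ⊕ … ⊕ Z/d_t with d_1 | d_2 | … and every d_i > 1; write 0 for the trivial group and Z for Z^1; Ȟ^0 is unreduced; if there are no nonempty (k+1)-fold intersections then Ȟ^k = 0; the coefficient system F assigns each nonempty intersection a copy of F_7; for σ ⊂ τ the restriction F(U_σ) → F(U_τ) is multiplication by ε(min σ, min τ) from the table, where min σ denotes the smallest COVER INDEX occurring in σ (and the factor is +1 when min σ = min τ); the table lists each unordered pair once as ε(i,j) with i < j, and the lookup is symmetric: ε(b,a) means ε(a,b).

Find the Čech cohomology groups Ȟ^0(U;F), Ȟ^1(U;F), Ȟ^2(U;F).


nerve simplices:
  U1={{d},{b,d},{c,d},{d,f},{b,d,f},{c,d,f}} U2={{c},{a,c},{b,c},{c,d},{c,e},{c,f},{c,g},{a,b,c},{a,c,g},{c,d,f}} U3={{g},{a,g},{c,g},{a,c,g}} U4={{b},{e},{a,b},{a,e},{b,c},{b,d},{b,e},{b,f},{c,e},{a,b,c},{a,b,e},{b,d,f}} U5={{a},{a,b},{a,c},{a,e},{a,f},{a,g},{a,b,c},{a,b,e},{a,c,g}} U6={{f},{a,f},{b,f},{c,f},{d,f},{b,d,f},{c,d,f}}
  U12={{c,d},{c,d,f}} U14={{b,d},{b,d,f}} U16={{d,f},{b,d,f},{c,d,f}} U23={{c,g},{a,c,g}} U24={{b,c},{c,e},{a,b,c}} U25={{a,c},{a,b,c},{a,c,g}} U26={{c,f},{c,d,f}} U35={{a,g},{a,c,g}} U45={{a,b},{a,e},{a,b,c},{a,b,e}} U46={{b,f},{b,d,f}} U56={{a,f}}
  U126={{c,d,f}} U146={{b,d,f}} U235={{a,c,g}} U245={{a,b,c}}
C dims 6,11,4; δ0: rk_F7 5; δ1: rk_F7 4
degree 0: 6−5−0 = 1 → Ȟ^0 ≅ Z/7
degree 1: 11−4−5 = 2 → Ȟ^1 ≅ Z/7 ⊕ Z/7
degree 2: 4−0−4 = 0 → Ȟ^2 ≅ 0

Ȟ^0(U;F) ≅ Z/7, Ȟ^1(U;F) ≅ Z/7 ⊕ Z/7 and Ȟ^2(U;F) ≅ 0


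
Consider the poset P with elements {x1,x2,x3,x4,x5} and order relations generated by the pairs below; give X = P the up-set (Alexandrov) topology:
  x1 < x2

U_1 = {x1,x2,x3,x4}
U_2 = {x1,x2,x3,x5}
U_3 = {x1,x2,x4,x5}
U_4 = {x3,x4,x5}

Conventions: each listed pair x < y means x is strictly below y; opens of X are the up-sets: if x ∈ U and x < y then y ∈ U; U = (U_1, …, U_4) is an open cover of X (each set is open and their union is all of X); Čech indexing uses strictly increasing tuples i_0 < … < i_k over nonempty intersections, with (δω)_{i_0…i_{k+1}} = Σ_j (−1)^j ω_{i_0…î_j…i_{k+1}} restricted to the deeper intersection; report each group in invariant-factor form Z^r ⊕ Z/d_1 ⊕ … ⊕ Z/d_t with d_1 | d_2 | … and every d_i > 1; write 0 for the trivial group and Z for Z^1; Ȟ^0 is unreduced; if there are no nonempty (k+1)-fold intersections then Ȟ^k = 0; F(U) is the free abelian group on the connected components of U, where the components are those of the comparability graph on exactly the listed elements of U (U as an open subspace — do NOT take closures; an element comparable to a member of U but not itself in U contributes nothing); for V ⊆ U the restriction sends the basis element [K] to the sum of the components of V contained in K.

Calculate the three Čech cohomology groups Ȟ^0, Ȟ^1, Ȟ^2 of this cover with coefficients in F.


Ȟ^0 = Z^4, Ȟ^1 = 0 and Ȟ^2 = 0

nonempty overlaps:
  U12={x1,x2,x3} U13={x1,x2,x4} U14={x3,x4} U23={x1,x2,x5} U24={x3,x5} U34={x4,x5}
  U123={x1,x2} U124={x3} U134={x4} U234={x5}
components per intersection:
  U1: {x1,x2} {x3} {x4}
  U2: {x1,x2} {x3} {x5}
  U3: {x1,x2} {x4} {x5}
  U4: {x3} {x4} {x5}
  U12: {x1,x2} {x3}
  U13: {x1,x2} {x4}
  U14: {x3} {x4}
  U23: {x1,x2} {x5}
  U24: {x3} {x5}
  U34: {x4} {x5}
  U123: {x1,x2}
  U124: {x3}
  U134: {x4}
  U234: {x5}
C dims 12,12,4; δ0: rk 8, SNF 1^8; δ1: rk 4, SNF 1^4
degree 0: 12−8−0 = 4 → Ȟ^0 ≅ Z^4
degree 1: 12−4−8 = 0 → Ȟ^1 ≅ 0
degree 2: 4−0−4 = 0 → Ȟ^2 ≅ 0


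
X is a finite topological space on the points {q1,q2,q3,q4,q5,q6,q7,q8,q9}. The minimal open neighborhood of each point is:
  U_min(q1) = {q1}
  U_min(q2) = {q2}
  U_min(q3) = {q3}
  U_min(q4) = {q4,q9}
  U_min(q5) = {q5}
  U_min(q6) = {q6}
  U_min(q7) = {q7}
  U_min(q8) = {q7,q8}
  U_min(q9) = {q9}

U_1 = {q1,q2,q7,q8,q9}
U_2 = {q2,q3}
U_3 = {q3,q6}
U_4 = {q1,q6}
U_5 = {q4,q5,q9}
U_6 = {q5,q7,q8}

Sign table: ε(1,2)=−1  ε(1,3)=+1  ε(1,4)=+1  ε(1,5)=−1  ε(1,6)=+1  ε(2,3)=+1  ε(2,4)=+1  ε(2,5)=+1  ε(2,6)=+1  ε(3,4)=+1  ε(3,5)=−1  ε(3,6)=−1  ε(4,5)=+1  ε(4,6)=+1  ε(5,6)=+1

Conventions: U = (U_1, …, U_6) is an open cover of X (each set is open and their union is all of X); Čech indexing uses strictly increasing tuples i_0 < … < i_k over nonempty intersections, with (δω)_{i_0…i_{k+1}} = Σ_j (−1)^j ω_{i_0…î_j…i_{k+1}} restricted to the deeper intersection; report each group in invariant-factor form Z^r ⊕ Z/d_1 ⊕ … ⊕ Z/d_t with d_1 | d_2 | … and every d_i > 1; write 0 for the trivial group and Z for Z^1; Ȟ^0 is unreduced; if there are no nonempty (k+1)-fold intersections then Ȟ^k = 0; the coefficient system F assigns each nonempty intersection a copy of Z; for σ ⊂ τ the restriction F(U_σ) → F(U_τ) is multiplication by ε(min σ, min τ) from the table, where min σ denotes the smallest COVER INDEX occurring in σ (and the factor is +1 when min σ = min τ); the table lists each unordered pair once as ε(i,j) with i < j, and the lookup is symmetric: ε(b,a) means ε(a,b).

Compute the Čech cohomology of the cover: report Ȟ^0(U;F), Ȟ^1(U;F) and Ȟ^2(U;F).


nerve simplices:
  U12={q2} U14={q1} U15={q9} U16={q7,q8} U23={q3} U34={q6} U56={q5}
C dims 6,7; δ0: rk 6, SNF 1^5·2
degree 0: 6−6−0 = 0 → Ȟ^0 ≅ 0
degree 1: 7−0−6 = 1 plus torsion [2] → Ȟ^1 ≅ Z ⊕ Z/2
degree 2: 0−0−0 = 0 → Ȟ^2 ≅ 0

Ȟ^0(U;F) ≅ 0; Ȟ^1(U;F) ≅ Z ⊕ Z/2; Ȟ^2(U;F) ≅ 0


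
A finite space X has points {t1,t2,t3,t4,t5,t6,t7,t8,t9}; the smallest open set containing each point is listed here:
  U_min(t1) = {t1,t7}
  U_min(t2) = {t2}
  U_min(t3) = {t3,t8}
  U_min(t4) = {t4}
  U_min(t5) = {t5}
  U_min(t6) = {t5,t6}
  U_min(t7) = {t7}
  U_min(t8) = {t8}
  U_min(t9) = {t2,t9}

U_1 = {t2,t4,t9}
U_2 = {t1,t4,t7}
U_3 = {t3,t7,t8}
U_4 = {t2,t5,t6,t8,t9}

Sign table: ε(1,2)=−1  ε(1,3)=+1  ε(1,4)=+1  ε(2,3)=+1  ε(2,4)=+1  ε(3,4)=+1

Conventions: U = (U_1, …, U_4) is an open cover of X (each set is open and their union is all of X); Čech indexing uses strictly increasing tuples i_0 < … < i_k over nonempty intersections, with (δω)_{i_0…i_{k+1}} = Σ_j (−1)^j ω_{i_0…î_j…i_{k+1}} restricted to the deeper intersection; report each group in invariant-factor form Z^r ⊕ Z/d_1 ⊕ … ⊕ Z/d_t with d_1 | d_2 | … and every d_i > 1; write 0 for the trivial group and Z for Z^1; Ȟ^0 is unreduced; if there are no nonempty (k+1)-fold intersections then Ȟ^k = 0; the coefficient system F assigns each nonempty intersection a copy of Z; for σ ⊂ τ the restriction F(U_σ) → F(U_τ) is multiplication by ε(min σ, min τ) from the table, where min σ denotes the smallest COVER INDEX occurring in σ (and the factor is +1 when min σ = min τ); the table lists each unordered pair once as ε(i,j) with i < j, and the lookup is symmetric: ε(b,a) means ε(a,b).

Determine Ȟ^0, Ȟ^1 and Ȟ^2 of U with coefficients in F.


nerve simplices:
  U12={t4} U14={t2,t9} U23={t7} U34={t8}
C dims 4,4; δ0: rk 4, SNF 1^3·2
degree 0: 4−4−0 = 0 → Ȟ^0 ≅ 0
degree 1: 4−0−4 = 0 plus torsion [2] → Ȟ^1 ≅ Z/2
degree 2: 0−0−0 = 0 → Ȟ^2 ≅ 0

Ȟ^0(U;F) ≅ 0, Ȟ^1(U;F) ≅ Z/2 and Ȟ^2(U;F) ≅ 0


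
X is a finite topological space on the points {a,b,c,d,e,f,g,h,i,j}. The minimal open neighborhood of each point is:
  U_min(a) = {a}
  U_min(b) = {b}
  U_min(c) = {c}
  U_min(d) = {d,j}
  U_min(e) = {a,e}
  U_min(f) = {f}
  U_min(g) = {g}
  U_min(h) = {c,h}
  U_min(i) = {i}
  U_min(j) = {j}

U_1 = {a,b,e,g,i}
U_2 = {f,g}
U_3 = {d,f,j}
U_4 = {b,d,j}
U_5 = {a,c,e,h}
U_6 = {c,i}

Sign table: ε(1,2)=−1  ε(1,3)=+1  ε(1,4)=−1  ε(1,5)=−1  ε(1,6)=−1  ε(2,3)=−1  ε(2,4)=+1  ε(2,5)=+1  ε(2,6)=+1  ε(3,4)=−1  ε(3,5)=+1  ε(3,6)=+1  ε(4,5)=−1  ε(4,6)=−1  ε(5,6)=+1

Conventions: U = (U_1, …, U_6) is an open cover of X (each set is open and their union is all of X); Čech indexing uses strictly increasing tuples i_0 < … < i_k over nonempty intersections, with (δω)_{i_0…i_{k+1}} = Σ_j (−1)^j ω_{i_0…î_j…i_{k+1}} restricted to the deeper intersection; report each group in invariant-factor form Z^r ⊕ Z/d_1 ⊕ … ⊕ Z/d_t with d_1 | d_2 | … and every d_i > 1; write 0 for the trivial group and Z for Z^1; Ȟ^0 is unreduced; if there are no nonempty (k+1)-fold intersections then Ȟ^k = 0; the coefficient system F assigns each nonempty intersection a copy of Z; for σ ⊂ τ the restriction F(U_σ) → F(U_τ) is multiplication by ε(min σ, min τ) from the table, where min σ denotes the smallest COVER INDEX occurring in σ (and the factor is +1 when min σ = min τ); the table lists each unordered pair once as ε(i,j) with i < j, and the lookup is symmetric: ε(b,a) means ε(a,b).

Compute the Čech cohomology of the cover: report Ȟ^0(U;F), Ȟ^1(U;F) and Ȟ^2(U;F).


nonempty intersections:
  U12={g} U14={b} U15={a,e} U16={i} U23={f} U34={d,j} U56={c}
C dims 6,7; δ0: rk 5, SNF 1^5
Ȟ^0: (6−5)−0=1 ⇒ Z
Ȟ^1: (7−0)−5=2 ⇒ Z^2
Ȟ^2: (0−0)−0=0 ⇒ 0

Ȟ^0(U;F) ≅ Z, Ȟ^1(U;F) ≅ Z^2 and Ȟ^2(U;F) ≅ 0


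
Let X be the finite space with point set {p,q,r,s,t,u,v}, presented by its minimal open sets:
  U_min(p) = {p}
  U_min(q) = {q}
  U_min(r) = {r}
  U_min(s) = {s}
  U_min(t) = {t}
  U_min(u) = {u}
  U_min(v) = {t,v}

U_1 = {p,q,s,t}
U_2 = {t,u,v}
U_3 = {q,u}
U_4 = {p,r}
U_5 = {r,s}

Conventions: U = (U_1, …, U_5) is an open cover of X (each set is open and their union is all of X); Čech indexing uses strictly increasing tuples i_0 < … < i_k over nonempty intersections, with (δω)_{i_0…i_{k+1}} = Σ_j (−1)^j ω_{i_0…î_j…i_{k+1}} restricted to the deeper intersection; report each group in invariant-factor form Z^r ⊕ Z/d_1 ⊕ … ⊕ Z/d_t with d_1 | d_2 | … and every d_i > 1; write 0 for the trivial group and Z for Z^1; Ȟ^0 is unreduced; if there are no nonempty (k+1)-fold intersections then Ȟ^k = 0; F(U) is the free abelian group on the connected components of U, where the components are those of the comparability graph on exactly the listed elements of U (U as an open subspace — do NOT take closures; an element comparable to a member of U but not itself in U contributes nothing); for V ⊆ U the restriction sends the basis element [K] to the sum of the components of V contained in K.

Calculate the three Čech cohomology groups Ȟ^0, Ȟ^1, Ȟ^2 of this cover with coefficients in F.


Ȟ^0(U;F) ≅ Z^6, Ȟ^1(U;F) ≅ 0 and Ȟ^2(U;F) ≅ 0

nonempty overlaps:
  U12={t} U13={q} U14={p} U15={s} U23={u} U45={r}
components per intersection:
  U1: {p} {q} {s} {t}
  U2: {t,v} {u}
  U3: {q} {u}
  U4: {p} {r}
  U5: {r} {s}
  U12: {t}
  U13: {q}
  U14: {p}
  U15: {s}
  U23: {u}
  U45: {r}
C dims 12,6; δ0: rk 6, SNF 1^6
degree 0: 12−6−0 = 6 → Ȟ^0 ≅ Z^6
degree 1: 6−0−6 = 0 → Ȟ^1 ≅ 0
degree 2: 0−0−0 = 0 → Ȟ^2 ≅ 0


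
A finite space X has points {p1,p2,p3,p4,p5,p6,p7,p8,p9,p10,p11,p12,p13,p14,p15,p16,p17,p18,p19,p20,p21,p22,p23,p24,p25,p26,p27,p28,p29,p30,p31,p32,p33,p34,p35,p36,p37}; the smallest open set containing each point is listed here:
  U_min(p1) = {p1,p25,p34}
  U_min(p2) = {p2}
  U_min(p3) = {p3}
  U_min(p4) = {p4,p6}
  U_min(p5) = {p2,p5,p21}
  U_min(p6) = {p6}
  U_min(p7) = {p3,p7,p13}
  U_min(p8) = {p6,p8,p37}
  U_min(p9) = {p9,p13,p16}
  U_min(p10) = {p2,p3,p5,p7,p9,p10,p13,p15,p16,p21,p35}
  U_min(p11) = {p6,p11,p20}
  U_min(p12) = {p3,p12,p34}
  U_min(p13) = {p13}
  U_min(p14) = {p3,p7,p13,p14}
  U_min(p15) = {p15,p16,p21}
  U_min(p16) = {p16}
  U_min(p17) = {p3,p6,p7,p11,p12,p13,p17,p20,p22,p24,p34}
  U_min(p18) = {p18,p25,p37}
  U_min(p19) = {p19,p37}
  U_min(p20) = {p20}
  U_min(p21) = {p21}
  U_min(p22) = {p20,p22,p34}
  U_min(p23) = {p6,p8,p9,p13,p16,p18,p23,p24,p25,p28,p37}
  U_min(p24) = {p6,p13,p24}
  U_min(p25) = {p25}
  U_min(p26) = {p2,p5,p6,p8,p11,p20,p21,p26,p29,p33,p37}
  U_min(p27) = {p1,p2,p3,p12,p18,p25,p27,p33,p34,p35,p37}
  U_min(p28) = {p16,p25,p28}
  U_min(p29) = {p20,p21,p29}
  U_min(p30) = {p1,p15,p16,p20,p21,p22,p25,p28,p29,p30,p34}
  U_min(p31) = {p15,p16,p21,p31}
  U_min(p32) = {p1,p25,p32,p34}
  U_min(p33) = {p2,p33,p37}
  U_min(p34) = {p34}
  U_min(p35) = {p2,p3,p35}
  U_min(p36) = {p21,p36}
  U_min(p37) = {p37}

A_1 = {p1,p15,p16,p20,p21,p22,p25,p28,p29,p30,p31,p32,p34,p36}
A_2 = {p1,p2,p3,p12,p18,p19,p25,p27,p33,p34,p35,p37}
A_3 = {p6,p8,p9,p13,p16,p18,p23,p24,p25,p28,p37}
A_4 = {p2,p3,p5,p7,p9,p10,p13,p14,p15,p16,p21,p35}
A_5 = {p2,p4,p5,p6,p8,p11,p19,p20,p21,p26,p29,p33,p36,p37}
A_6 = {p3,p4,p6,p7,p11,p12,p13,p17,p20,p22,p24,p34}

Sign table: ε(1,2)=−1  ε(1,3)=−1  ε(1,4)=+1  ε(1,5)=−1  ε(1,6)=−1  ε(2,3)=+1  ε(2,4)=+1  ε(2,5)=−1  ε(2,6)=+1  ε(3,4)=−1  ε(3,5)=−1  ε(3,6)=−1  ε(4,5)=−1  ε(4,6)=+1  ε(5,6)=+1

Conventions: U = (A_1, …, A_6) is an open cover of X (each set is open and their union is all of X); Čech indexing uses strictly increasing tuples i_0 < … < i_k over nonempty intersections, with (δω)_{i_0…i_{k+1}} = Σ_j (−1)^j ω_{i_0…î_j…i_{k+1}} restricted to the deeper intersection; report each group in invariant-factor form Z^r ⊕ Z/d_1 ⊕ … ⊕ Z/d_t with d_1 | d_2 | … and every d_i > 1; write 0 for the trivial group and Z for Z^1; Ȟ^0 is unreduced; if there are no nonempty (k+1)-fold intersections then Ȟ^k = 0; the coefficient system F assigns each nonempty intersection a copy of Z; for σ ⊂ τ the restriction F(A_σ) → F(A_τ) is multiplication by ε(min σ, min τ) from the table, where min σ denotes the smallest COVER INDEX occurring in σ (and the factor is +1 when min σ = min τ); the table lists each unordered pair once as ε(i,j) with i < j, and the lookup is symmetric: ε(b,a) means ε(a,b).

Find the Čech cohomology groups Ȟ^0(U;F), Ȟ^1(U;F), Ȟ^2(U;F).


Ȟ^0 = 0,  Ȟ^1 = Z/2,  Ȟ^2 = Z

nerve simplices:
  A12={p1,p25,p34} A13={p16,p25,p28} A14={p15,p16,p21} A15={p20,p21,p29,p36} A16={p20,p22,p34} A23={p18,p25,p37} A24={p2,p3,p35} A25={p2,p19,p33,p37} A26={p3,p12,p34} A34={p9,p13,p16} A35={p6,p8,p37} A36={p6,p13,p24} A45={p2,p5,p21} A46={p3,p7,p13} A56={p4,p6,p11,p20}
  A123={p25} A126={p34} A134={p16} A145={p21} A156={p20} A235={p37} A245={p2} A246={p3} A346={p13} A356={p6}
C dims 6,15,10; δ0: rk 6, SNF 1^5·2; δ1: rk 9, SNF 1^9
degree 0: 6−6−0 = 0 → Ȟ^0 ≅ 0
degree 1: 15−9−6 = 0 plus torsion [2] → Ȟ^1 ≅ Z/2
degree 2: 10−0−9 = 1 → Ȟ^2 ≅ Z


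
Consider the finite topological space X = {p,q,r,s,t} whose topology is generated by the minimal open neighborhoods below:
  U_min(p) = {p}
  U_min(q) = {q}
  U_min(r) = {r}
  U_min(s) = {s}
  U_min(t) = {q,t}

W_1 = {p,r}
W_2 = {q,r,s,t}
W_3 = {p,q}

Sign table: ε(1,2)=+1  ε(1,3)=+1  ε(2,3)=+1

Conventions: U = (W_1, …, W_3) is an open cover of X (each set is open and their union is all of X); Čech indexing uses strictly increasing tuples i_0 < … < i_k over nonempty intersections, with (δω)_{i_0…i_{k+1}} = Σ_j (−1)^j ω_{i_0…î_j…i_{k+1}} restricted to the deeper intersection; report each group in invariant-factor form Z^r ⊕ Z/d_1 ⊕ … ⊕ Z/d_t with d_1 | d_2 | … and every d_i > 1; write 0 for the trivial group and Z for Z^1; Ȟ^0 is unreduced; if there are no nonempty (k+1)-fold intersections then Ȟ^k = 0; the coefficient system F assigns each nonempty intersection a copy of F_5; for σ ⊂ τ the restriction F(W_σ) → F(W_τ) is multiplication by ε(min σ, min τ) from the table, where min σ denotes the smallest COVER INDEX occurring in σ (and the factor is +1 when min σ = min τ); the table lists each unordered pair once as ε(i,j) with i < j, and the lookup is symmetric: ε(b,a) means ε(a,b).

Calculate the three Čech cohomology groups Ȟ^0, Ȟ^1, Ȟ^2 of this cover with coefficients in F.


Ȟ^0 = Z/5; Ȟ^1 = Z/5; Ȟ^2 = 0

cover nerve:
  W12={r} W13={p} W23={q}
C dims 3,3; δ0: rk_F5 2
Ȟ^0: (3−2)−0=1 ⇒ Z/5
Ȟ^1: (3−0)−2=1 ⇒ Z/5
Ȟ^2: (0−0)−0=0 ⇒ 0


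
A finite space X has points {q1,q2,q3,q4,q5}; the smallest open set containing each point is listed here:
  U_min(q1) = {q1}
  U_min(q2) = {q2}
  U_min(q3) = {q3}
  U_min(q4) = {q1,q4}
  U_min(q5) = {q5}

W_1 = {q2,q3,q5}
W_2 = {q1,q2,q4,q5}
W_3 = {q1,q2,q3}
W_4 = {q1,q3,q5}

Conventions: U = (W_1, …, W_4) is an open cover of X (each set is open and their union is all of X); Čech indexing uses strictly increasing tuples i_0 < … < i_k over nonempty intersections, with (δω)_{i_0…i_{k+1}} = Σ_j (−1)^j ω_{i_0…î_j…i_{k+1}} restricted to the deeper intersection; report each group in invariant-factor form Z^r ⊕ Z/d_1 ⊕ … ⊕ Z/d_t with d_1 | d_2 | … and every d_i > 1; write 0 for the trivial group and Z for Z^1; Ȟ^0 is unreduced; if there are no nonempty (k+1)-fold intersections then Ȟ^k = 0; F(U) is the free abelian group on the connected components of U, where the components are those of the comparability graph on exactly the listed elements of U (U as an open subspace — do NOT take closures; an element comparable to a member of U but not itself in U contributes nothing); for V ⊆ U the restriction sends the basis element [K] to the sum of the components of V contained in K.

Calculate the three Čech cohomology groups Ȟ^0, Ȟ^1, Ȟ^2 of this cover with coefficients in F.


nonempty overlaps:
  W12={q2,q5} W13={q2,q3} W14={q3,q5} W23={q1,q2} W24={q1,q5} W34={q1,q3}
  W123={q2} W124={q5} W134={q3} W234={q1}
components per intersection:
  W1: {q2} {q3} {q5}
  W2: {q1,q4} {q2} {q5}
  W3: {q1} {q2} {q3}
  W4: {q1} {q3} {q5}
  W12: {q2} {q5}
  W13: {q2} {q3}
  W14: {q3} {q5}
  W23: {q1} {q2}
  W24: {q1} {q5}
  W34: {q1} {q3}
  W123: {q2}
  W124: {q5}
  W134: {q3}
  W234: {q1}
C dims 12,12,4; δ0: rk 8, SNF 1^8; δ1: rk 4, SNF 1^4
degree 0: 12−8−0 = 4 → Ȟ^0 ≅ Z^4
degree 1: 12−4−8 = 0 → Ȟ^1 ≅ 0
degree 2: 4−0−4 = 0 → Ȟ^2 ≅ 0

Ȟ^0 ≅ Z^4, Ȟ^1 ≅ 0 and Ȟ^2 ≅ 0


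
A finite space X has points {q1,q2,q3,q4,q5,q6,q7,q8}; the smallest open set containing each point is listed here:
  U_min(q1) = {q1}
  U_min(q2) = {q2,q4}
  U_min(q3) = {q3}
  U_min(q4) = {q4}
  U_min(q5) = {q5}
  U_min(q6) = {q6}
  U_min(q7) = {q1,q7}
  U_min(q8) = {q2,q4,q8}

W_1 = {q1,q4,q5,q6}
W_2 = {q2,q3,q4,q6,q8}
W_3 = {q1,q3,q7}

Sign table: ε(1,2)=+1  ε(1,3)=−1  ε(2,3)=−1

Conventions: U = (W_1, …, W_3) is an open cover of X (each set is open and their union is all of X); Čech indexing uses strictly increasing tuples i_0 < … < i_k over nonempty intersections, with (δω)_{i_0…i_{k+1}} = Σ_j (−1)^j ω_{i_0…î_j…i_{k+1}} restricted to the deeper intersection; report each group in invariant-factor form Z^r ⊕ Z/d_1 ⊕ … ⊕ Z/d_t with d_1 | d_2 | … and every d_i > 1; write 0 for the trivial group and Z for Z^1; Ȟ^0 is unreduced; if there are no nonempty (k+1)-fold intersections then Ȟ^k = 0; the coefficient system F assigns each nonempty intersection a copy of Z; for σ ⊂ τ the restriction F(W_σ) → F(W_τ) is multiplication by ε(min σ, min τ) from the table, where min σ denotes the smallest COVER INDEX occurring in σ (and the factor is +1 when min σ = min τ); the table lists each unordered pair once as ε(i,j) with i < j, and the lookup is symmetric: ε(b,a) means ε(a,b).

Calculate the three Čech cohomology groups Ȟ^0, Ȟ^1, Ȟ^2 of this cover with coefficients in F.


Ȟ^0 = Z,  Ȟ^1 = Z,  Ȟ^2 = 0

nerve of the cover:
  W12={q4,q6} W13={q1} W23={q3}
C dims 3,3; δ0: rk 2, SNF 1^2
Ȟ^0 = (3 − 2) − 0 = 1, so Ȟ^0 ≅ Z
Ȟ^1 = (3 − 0) − 2 = 1, so Ȟ^1 ≅ Z
Ȟ^2 = (0 − 0) − 0 = 0, so Ȟ^2 ≅ 0


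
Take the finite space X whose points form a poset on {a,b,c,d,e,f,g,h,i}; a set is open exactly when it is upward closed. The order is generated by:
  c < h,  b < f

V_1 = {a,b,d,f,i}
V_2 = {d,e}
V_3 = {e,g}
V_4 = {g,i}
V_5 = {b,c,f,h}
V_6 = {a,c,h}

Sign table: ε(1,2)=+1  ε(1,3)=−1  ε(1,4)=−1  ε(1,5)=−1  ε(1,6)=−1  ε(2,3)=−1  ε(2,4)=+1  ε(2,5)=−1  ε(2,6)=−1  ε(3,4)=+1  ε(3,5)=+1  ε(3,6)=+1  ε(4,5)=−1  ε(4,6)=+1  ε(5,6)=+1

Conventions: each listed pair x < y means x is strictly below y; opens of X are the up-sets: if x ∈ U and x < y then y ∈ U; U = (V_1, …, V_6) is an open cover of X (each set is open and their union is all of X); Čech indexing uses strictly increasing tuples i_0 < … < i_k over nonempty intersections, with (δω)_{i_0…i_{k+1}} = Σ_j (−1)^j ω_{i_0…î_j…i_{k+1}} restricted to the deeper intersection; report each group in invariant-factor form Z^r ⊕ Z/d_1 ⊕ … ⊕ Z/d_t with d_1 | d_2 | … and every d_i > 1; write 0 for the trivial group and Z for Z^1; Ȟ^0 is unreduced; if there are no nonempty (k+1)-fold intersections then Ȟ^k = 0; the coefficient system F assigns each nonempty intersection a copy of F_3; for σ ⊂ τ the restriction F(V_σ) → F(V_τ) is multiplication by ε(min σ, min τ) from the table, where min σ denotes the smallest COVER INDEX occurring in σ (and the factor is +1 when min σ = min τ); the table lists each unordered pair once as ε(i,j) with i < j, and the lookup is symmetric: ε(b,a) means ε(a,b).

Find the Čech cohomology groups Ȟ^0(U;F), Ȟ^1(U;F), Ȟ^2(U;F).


Ȟ^0 = Z/3, Ȟ^1 = Z/3 ⊕ Z/3 and Ȟ^2 = 0

intersection data:
  V12={d} V14={i} V15={b,f} V16={a} V23={e} V34={g} V56={c,h}
C dims 6,7; δ0: rk_F3 5
Ȟ^0 = (6 − 5) − 0 = 1, so Ȟ^0 ≅ Z/3
Ȟ^1 = (7 − 0) − 5 = 2, so Ȟ^1 ≅ Z/3 ⊕ Z/3
Ȟ^2 = (0 − 0) − 0 = 0, so Ȟ^2 ≅ 0


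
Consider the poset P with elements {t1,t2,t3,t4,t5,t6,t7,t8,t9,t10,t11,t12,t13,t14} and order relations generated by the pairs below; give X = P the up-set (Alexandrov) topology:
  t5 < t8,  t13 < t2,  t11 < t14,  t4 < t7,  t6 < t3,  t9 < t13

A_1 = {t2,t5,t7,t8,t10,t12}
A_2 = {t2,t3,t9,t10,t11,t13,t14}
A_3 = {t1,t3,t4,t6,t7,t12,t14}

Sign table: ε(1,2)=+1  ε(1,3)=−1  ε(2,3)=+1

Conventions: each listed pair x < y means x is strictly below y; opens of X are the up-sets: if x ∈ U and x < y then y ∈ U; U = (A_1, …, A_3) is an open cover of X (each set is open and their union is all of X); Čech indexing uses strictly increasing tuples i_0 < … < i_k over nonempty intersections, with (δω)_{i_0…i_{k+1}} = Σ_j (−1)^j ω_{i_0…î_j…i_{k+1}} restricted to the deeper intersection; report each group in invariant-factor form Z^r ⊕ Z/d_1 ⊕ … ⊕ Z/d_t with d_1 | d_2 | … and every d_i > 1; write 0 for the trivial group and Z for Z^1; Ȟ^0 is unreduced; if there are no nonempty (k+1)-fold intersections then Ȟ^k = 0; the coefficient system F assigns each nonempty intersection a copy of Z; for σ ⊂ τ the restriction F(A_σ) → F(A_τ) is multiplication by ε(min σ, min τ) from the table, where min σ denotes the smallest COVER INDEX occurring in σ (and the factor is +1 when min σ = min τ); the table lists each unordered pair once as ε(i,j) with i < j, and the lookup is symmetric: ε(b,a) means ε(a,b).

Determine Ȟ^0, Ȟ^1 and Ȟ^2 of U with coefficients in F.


Ȟ^0(U;F) ≅ 0,  Ȟ^1(U;F) ≅ Z/2,  Ȟ^2(U;F) ≅ 0

nonempty overlaps:
  A12={t2,t10} A13={t7,t12} A23={t3,t14}
C dims 3,3; δ0: rk 3, SNF 1^2·2
degree 0: 3−3−0 = 0 → Ȟ^0 ≅ 0
degree 1: 3−0−3 = 0 plus torsion [2] → Ȟ^1 ≅ Z/2
degree 2: 0−0−0 = 0 → Ȟ^2 ≅ 0


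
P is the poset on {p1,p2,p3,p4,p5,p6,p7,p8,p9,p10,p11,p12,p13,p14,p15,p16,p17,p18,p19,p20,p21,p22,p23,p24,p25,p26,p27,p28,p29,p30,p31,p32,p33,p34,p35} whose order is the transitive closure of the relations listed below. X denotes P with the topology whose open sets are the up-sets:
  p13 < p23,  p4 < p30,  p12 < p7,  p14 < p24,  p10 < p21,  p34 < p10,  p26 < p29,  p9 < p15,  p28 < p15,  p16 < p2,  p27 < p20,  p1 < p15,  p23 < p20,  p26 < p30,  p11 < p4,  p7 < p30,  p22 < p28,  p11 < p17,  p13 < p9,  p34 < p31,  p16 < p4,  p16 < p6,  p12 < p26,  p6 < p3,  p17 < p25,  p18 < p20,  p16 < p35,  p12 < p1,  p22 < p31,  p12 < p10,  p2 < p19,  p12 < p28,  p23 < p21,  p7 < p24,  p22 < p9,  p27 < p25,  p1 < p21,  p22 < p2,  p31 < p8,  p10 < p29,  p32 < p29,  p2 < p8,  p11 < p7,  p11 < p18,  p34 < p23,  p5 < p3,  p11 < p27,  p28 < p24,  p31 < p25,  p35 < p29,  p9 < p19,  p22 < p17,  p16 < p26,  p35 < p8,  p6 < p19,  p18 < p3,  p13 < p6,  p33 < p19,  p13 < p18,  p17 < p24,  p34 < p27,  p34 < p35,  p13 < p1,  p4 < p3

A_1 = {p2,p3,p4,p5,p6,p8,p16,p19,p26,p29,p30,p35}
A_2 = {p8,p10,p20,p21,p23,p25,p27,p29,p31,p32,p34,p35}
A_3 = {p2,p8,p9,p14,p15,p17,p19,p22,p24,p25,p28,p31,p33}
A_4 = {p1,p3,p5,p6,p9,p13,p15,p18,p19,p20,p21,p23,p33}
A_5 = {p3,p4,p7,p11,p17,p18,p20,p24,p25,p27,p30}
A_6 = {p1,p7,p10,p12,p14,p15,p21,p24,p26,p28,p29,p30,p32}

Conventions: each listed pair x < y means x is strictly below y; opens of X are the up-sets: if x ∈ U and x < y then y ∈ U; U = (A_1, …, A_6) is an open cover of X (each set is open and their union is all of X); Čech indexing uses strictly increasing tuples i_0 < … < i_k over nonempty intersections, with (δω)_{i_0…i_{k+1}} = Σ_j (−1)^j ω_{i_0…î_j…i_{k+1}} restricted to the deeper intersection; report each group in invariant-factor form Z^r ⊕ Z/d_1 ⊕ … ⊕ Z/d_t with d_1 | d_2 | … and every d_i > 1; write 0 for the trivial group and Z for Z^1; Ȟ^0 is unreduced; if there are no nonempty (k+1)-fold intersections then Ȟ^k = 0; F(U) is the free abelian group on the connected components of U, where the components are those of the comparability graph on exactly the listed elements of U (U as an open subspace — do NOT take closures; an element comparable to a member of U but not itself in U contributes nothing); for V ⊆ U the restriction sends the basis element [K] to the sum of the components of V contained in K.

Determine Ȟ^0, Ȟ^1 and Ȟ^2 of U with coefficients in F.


Ȟ^0 ≅ Z, Ȟ^1 ≅ 0 and Ȟ^2 ≅ Z/2

nerve of the cover:
  A12={p8,p29,p35} A13={p2,p8,p19} A14={p3,p5,p6,p19} A15={p3,p4,p30} A16={p26,p29,p30} A23={p8,p25,p31} A24={p20,p21,p23} A25={p20,p25,p27} A26={p10,p21,p29,p32} A34={p9,p15,p19,p33} A35={p17,p24,p25} A36={p14,p15,p24,p28} A45={p3,p18,p20} A46={p1,p15,p21} A56={p7,p24,p30}
  A123={p8} A126={p29} A134={p19} A145={p3} A156={p30} A235={p25} A245={p20} A246={p21} A346={p15} A356={p24}
components per intersection:
  A1: {p2,p3,p4,p5,p6,p8,p16,p19,p26,p29,p30,p35}
  A2: {p8,p10,p20,p21,p23,p25,p27,p29,p31,p32,p34,p35}
  A3: {p2,p8,p9,p14,p15,p17,p19,p22,p24,p25,p28,p31,p33}
  A4: {p1,p3,p5,p6,p9,p13,p15,p18,p19,p20,p21,p23,p33}
  A5: {p3,p4,p7,p11,p17,p18,p20,p24,p25,p27,p30}
  A6: {p1,p7,p10,p12,p14,p15,p21,p24,p26,p28,p29,p30,p32}
  A12: {p8,p29,p35}
  A13: {p2,p8,p19}
  A14: {p3,p5,p6,p19}
  A15: {p3,p4,p30}
  A16: {p26,p29,p30}
  A23: {p8,p25,p31}
  A24: {p20,p21,p23}
  A25: {p20,p25,p27}
  A26: {p10,p21,p29,p32}
  A34: {p9,p15,p19,p33}
  A35: {p17,p24,p25}
  A36: {p14,p15,p24,p28}
  A45: {p3,p18,p20}
  A46: {p1,p15,p21}
  A56: {p7,p24,p30}
  A123: {p8}
  A126: {p29}
  A134: {p19}
  A145: {p3}
  A156: {p30}
  A235: {p25}
  A245: {p20}
  A246: {p21}
  A346: {p15}
  A356: {p24}
C dims 6,15,10; δ0: rk 5, SNF 1^5; δ1: rk 10, SNF 1^9·2
Ȟ^0 = (6 − 5) − 0 = 1, so Ȟ^0 ≅ Z
Ȟ^1 = (15 − 10) − 5 = 0, so Ȟ^1 ≅ 0
Ȟ^2 = (10 − 0) − 10 = 0 plus torsion [2], so Ȟ^2 ≅ Z/2


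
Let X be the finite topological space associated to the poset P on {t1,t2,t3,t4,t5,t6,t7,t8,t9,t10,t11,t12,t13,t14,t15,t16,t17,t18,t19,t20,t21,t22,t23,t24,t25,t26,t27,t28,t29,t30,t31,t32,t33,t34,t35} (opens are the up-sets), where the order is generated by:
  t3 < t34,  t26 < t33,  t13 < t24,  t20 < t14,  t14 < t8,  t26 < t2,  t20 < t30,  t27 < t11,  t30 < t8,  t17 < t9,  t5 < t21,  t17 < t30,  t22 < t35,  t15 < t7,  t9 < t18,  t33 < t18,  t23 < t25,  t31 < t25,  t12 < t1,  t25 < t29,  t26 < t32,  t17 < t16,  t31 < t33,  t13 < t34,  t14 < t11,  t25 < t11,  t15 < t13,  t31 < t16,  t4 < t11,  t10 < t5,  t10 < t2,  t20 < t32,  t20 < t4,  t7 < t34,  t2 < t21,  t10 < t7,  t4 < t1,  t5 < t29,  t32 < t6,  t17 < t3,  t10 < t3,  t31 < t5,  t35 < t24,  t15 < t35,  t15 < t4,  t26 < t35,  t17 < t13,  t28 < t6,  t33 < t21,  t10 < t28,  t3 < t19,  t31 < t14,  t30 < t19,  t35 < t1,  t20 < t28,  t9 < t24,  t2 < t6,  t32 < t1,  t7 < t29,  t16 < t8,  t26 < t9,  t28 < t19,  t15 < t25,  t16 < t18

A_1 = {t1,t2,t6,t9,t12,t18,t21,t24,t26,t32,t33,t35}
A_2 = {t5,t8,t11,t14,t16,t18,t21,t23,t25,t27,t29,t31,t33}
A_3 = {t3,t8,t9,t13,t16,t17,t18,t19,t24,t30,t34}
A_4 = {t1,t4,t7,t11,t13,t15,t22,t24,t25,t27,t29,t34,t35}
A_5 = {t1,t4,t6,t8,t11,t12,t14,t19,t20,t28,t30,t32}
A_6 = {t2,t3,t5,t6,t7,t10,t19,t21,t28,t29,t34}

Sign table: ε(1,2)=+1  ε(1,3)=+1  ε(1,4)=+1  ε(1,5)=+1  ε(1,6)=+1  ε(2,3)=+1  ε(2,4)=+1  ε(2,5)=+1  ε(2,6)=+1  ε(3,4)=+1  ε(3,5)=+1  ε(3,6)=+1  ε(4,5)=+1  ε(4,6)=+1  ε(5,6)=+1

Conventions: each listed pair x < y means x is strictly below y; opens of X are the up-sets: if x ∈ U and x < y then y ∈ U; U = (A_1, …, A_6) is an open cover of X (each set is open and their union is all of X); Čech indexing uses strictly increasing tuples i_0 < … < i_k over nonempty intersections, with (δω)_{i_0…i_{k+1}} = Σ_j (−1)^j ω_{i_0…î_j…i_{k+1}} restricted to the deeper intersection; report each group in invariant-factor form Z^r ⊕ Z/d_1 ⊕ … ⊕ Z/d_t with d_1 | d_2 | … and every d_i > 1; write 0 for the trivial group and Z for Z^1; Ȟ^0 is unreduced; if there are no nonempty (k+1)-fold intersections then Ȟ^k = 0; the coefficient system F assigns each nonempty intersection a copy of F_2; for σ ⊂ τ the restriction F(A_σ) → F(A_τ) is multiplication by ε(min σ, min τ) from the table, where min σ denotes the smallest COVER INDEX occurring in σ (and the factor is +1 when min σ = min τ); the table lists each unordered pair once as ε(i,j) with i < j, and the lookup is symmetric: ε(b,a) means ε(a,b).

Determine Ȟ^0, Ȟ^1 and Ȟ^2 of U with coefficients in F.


nonempty overlaps:
  A12={t18,t21,t33} A13={t9,t18,t24} A14={t1,t24,t35} A15={t1,t6,t12,t32} A16={t2,t6,t21} A23={t8,t16,t18} A24={t11,t25,t27,t29} A25={t8,t11,t14} A26={t5,t21,t29} A34={t13,t24,t34} A35={t8,t19,t30} A36={t3,t19,t34} A45={t1,t4,t11} A46={t7,t29,t34} A56={t6,t19,t28}
  A123={t18} A126={t21} A134={t24} A145={t1} A156={t6} A235={t8} A245={t11} A246={t29} A346={t34} A356={t19}
C dims 6,15,10; δ0: rk_F2 5; δ1: rk_F2 9
degree 0: 6−5−0 = 1 → Ȟ^0 ≅ Z/2
degree 1: 15−9−5 = 1 → Ȟ^1 ≅ Z/2
degree 2: 10−0−9 = 1 → Ȟ^2 ≅ Z/2

Ȟ^0(U;F) ≅ Z/2,  Ȟ^1(U;F) ≅ Z/2,  Ȟ^2(U;F) ≅ Z/2
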